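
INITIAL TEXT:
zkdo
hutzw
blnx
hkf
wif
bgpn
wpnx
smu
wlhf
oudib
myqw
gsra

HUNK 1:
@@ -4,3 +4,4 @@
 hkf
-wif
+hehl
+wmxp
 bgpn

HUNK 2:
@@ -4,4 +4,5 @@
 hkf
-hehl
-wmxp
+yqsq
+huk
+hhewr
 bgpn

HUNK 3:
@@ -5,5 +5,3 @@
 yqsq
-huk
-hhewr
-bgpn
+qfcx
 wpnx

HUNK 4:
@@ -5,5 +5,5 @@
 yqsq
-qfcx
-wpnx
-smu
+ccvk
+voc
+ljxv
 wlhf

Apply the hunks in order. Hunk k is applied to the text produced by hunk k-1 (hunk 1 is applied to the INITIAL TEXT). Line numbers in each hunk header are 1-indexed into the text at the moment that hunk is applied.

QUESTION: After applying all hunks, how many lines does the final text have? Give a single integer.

Hunk 1: at line 4 remove [wif] add [hehl,wmxp] -> 13 lines: zkdo hutzw blnx hkf hehl wmxp bgpn wpnx smu wlhf oudib myqw gsra
Hunk 2: at line 4 remove [hehl,wmxp] add [yqsq,huk,hhewr] -> 14 lines: zkdo hutzw blnx hkf yqsq huk hhewr bgpn wpnx smu wlhf oudib myqw gsra
Hunk 3: at line 5 remove [huk,hhewr,bgpn] add [qfcx] -> 12 lines: zkdo hutzw blnx hkf yqsq qfcx wpnx smu wlhf oudib myqw gsra
Hunk 4: at line 5 remove [qfcx,wpnx,smu] add [ccvk,voc,ljxv] -> 12 lines: zkdo hutzw blnx hkf yqsq ccvk voc ljxv wlhf oudib myqw gsra
Final line count: 12

Answer: 12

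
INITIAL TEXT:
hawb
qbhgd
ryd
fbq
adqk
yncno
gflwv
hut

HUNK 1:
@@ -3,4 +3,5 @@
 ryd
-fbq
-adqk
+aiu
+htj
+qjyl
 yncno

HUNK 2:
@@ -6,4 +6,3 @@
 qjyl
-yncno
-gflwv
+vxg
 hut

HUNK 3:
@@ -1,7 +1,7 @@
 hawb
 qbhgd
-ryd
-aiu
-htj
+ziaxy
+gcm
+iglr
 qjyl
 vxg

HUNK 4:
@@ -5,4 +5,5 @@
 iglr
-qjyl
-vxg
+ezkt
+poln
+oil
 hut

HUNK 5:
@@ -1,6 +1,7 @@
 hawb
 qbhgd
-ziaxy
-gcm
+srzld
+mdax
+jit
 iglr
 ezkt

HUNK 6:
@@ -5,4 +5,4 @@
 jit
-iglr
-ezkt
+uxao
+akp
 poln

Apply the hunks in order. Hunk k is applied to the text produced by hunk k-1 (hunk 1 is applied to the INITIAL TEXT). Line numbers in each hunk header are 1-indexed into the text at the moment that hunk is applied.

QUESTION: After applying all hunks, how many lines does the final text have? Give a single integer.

Hunk 1: at line 3 remove [fbq,adqk] add [aiu,htj,qjyl] -> 9 lines: hawb qbhgd ryd aiu htj qjyl yncno gflwv hut
Hunk 2: at line 6 remove [yncno,gflwv] add [vxg] -> 8 lines: hawb qbhgd ryd aiu htj qjyl vxg hut
Hunk 3: at line 1 remove [ryd,aiu,htj] add [ziaxy,gcm,iglr] -> 8 lines: hawb qbhgd ziaxy gcm iglr qjyl vxg hut
Hunk 4: at line 5 remove [qjyl,vxg] add [ezkt,poln,oil] -> 9 lines: hawb qbhgd ziaxy gcm iglr ezkt poln oil hut
Hunk 5: at line 1 remove [ziaxy,gcm] add [srzld,mdax,jit] -> 10 lines: hawb qbhgd srzld mdax jit iglr ezkt poln oil hut
Hunk 6: at line 5 remove [iglr,ezkt] add [uxao,akp] -> 10 lines: hawb qbhgd srzld mdax jit uxao akp poln oil hut
Final line count: 10

Answer: 10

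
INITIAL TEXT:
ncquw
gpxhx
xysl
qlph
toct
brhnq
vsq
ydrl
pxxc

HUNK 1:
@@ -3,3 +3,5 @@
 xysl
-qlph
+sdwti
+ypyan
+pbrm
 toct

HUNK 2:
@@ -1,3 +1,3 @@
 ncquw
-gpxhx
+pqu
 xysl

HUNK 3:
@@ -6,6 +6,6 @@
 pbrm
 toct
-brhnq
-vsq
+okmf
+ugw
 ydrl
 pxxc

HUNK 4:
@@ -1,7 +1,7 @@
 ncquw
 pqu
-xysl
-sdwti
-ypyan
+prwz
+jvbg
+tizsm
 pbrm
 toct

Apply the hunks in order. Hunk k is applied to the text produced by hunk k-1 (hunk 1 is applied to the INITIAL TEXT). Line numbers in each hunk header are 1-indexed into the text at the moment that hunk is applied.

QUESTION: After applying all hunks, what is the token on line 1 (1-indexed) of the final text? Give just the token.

Hunk 1: at line 3 remove [qlph] add [sdwti,ypyan,pbrm] -> 11 lines: ncquw gpxhx xysl sdwti ypyan pbrm toct brhnq vsq ydrl pxxc
Hunk 2: at line 1 remove [gpxhx] add [pqu] -> 11 lines: ncquw pqu xysl sdwti ypyan pbrm toct brhnq vsq ydrl pxxc
Hunk 3: at line 6 remove [brhnq,vsq] add [okmf,ugw] -> 11 lines: ncquw pqu xysl sdwti ypyan pbrm toct okmf ugw ydrl pxxc
Hunk 4: at line 1 remove [xysl,sdwti,ypyan] add [prwz,jvbg,tizsm] -> 11 lines: ncquw pqu prwz jvbg tizsm pbrm toct okmf ugw ydrl pxxc
Final line 1: ncquw

Answer: ncquw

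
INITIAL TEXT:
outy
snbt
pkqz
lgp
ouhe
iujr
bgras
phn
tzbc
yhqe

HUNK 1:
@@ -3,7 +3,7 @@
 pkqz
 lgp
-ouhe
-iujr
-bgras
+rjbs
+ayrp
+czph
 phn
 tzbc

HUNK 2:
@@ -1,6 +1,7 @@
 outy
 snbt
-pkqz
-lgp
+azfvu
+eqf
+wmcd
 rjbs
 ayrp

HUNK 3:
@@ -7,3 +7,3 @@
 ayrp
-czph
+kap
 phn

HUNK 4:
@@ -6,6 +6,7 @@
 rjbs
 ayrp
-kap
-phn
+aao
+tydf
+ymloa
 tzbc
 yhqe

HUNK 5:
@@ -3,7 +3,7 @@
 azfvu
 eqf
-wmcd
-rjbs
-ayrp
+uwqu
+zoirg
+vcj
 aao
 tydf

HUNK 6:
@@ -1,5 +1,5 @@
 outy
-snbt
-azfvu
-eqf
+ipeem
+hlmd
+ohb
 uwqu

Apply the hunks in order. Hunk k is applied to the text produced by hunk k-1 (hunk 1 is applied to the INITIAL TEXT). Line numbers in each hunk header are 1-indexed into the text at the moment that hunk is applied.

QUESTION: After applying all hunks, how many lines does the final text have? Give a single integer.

Hunk 1: at line 3 remove [ouhe,iujr,bgras] add [rjbs,ayrp,czph] -> 10 lines: outy snbt pkqz lgp rjbs ayrp czph phn tzbc yhqe
Hunk 2: at line 1 remove [pkqz,lgp] add [azfvu,eqf,wmcd] -> 11 lines: outy snbt azfvu eqf wmcd rjbs ayrp czph phn tzbc yhqe
Hunk 3: at line 7 remove [czph] add [kap] -> 11 lines: outy snbt azfvu eqf wmcd rjbs ayrp kap phn tzbc yhqe
Hunk 4: at line 6 remove [kap,phn] add [aao,tydf,ymloa] -> 12 lines: outy snbt azfvu eqf wmcd rjbs ayrp aao tydf ymloa tzbc yhqe
Hunk 5: at line 3 remove [wmcd,rjbs,ayrp] add [uwqu,zoirg,vcj] -> 12 lines: outy snbt azfvu eqf uwqu zoirg vcj aao tydf ymloa tzbc yhqe
Hunk 6: at line 1 remove [snbt,azfvu,eqf] add [ipeem,hlmd,ohb] -> 12 lines: outy ipeem hlmd ohb uwqu zoirg vcj aao tydf ymloa tzbc yhqe
Final line count: 12

Answer: 12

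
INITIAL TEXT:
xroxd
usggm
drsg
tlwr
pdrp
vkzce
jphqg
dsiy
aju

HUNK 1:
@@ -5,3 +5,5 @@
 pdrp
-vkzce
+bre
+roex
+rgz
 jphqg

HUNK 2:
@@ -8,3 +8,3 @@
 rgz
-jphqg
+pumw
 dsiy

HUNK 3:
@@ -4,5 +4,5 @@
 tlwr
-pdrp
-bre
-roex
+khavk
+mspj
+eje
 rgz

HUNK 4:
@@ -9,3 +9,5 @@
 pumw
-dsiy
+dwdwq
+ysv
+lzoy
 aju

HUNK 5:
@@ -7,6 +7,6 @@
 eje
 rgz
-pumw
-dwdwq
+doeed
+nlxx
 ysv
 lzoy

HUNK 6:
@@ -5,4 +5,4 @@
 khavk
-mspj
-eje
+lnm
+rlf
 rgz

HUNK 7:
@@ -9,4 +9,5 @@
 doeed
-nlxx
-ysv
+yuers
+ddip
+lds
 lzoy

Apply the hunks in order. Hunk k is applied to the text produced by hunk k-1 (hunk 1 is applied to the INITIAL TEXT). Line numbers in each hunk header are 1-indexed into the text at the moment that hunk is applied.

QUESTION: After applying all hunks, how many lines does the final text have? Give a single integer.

Hunk 1: at line 5 remove [vkzce] add [bre,roex,rgz] -> 11 lines: xroxd usggm drsg tlwr pdrp bre roex rgz jphqg dsiy aju
Hunk 2: at line 8 remove [jphqg] add [pumw] -> 11 lines: xroxd usggm drsg tlwr pdrp bre roex rgz pumw dsiy aju
Hunk 3: at line 4 remove [pdrp,bre,roex] add [khavk,mspj,eje] -> 11 lines: xroxd usggm drsg tlwr khavk mspj eje rgz pumw dsiy aju
Hunk 4: at line 9 remove [dsiy] add [dwdwq,ysv,lzoy] -> 13 lines: xroxd usggm drsg tlwr khavk mspj eje rgz pumw dwdwq ysv lzoy aju
Hunk 5: at line 7 remove [pumw,dwdwq] add [doeed,nlxx] -> 13 lines: xroxd usggm drsg tlwr khavk mspj eje rgz doeed nlxx ysv lzoy aju
Hunk 6: at line 5 remove [mspj,eje] add [lnm,rlf] -> 13 lines: xroxd usggm drsg tlwr khavk lnm rlf rgz doeed nlxx ysv lzoy aju
Hunk 7: at line 9 remove [nlxx,ysv] add [yuers,ddip,lds] -> 14 lines: xroxd usggm drsg tlwr khavk lnm rlf rgz doeed yuers ddip lds lzoy aju
Final line count: 14

Answer: 14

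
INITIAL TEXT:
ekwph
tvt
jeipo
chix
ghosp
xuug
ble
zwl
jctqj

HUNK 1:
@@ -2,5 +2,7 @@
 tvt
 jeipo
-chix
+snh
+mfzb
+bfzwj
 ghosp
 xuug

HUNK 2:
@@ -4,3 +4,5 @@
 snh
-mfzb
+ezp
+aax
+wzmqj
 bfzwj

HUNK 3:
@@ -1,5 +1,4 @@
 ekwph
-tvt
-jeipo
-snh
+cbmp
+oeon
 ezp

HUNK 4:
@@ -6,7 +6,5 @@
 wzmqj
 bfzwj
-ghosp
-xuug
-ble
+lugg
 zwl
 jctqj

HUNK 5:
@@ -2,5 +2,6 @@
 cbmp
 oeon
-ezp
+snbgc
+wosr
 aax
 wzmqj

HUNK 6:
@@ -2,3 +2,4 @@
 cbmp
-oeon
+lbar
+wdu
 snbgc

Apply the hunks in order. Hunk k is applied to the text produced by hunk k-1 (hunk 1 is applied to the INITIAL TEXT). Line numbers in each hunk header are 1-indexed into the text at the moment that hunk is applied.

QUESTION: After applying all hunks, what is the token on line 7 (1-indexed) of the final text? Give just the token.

Hunk 1: at line 2 remove [chix] add [snh,mfzb,bfzwj] -> 11 lines: ekwph tvt jeipo snh mfzb bfzwj ghosp xuug ble zwl jctqj
Hunk 2: at line 4 remove [mfzb] add [ezp,aax,wzmqj] -> 13 lines: ekwph tvt jeipo snh ezp aax wzmqj bfzwj ghosp xuug ble zwl jctqj
Hunk 3: at line 1 remove [tvt,jeipo,snh] add [cbmp,oeon] -> 12 lines: ekwph cbmp oeon ezp aax wzmqj bfzwj ghosp xuug ble zwl jctqj
Hunk 4: at line 6 remove [ghosp,xuug,ble] add [lugg] -> 10 lines: ekwph cbmp oeon ezp aax wzmqj bfzwj lugg zwl jctqj
Hunk 5: at line 2 remove [ezp] add [snbgc,wosr] -> 11 lines: ekwph cbmp oeon snbgc wosr aax wzmqj bfzwj lugg zwl jctqj
Hunk 6: at line 2 remove [oeon] add [lbar,wdu] -> 12 lines: ekwph cbmp lbar wdu snbgc wosr aax wzmqj bfzwj lugg zwl jctqj
Final line 7: aax

Answer: aax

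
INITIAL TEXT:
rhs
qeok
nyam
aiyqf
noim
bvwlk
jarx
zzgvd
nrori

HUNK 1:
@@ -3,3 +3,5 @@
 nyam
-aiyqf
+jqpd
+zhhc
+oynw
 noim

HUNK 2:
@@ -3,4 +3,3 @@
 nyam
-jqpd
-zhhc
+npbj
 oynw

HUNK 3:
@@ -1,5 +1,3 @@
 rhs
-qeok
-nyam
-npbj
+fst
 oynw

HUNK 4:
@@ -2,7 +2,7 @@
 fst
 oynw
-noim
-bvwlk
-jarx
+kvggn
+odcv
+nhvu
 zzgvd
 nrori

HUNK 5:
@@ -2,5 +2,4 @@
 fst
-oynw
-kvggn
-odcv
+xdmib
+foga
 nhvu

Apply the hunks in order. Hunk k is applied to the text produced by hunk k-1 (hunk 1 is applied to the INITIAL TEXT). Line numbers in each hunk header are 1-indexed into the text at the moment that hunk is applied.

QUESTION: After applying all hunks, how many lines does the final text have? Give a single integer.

Hunk 1: at line 3 remove [aiyqf] add [jqpd,zhhc,oynw] -> 11 lines: rhs qeok nyam jqpd zhhc oynw noim bvwlk jarx zzgvd nrori
Hunk 2: at line 3 remove [jqpd,zhhc] add [npbj] -> 10 lines: rhs qeok nyam npbj oynw noim bvwlk jarx zzgvd nrori
Hunk 3: at line 1 remove [qeok,nyam,npbj] add [fst] -> 8 lines: rhs fst oynw noim bvwlk jarx zzgvd nrori
Hunk 4: at line 2 remove [noim,bvwlk,jarx] add [kvggn,odcv,nhvu] -> 8 lines: rhs fst oynw kvggn odcv nhvu zzgvd nrori
Hunk 5: at line 2 remove [oynw,kvggn,odcv] add [xdmib,foga] -> 7 lines: rhs fst xdmib foga nhvu zzgvd nrori
Final line count: 7

Answer: 7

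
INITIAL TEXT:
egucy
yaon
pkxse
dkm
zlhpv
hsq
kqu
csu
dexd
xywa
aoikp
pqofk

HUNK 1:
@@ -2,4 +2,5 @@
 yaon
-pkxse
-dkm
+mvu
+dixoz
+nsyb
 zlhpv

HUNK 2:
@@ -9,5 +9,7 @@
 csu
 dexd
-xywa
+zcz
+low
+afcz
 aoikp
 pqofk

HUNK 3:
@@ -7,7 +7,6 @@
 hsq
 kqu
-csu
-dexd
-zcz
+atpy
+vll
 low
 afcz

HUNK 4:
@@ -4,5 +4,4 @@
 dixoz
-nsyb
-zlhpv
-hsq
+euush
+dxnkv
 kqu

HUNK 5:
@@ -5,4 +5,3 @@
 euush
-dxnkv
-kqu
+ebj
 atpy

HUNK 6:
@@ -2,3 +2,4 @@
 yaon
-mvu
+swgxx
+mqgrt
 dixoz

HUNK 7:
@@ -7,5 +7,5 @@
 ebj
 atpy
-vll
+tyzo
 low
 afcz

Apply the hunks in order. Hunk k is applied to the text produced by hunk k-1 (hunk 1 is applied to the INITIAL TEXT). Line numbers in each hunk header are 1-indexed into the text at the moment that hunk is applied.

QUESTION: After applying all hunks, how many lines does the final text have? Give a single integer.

Answer: 13

Derivation:
Hunk 1: at line 2 remove [pkxse,dkm] add [mvu,dixoz,nsyb] -> 13 lines: egucy yaon mvu dixoz nsyb zlhpv hsq kqu csu dexd xywa aoikp pqofk
Hunk 2: at line 9 remove [xywa] add [zcz,low,afcz] -> 15 lines: egucy yaon mvu dixoz nsyb zlhpv hsq kqu csu dexd zcz low afcz aoikp pqofk
Hunk 3: at line 7 remove [csu,dexd,zcz] add [atpy,vll] -> 14 lines: egucy yaon mvu dixoz nsyb zlhpv hsq kqu atpy vll low afcz aoikp pqofk
Hunk 4: at line 4 remove [nsyb,zlhpv,hsq] add [euush,dxnkv] -> 13 lines: egucy yaon mvu dixoz euush dxnkv kqu atpy vll low afcz aoikp pqofk
Hunk 5: at line 5 remove [dxnkv,kqu] add [ebj] -> 12 lines: egucy yaon mvu dixoz euush ebj atpy vll low afcz aoikp pqofk
Hunk 6: at line 2 remove [mvu] add [swgxx,mqgrt] -> 13 lines: egucy yaon swgxx mqgrt dixoz euush ebj atpy vll low afcz aoikp pqofk
Hunk 7: at line 7 remove [vll] add [tyzo] -> 13 lines: egucy yaon swgxx mqgrt dixoz euush ebj atpy tyzo low afcz aoikp pqofk
Final line count: 13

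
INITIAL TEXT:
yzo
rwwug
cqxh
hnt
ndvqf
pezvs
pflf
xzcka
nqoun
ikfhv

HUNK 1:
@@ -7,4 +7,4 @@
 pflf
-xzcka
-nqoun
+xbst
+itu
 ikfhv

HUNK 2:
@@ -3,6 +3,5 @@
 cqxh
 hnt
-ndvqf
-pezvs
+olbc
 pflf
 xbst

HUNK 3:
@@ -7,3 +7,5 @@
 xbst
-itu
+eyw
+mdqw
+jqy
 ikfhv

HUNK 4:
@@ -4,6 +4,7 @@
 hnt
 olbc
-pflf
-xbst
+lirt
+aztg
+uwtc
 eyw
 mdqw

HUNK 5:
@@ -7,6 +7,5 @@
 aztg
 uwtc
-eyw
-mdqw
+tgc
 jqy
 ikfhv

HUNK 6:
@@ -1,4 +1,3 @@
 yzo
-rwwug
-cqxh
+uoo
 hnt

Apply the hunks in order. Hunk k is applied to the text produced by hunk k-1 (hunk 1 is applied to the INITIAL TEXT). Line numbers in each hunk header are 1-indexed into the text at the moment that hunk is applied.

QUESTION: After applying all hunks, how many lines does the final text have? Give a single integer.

Answer: 10

Derivation:
Hunk 1: at line 7 remove [xzcka,nqoun] add [xbst,itu] -> 10 lines: yzo rwwug cqxh hnt ndvqf pezvs pflf xbst itu ikfhv
Hunk 2: at line 3 remove [ndvqf,pezvs] add [olbc] -> 9 lines: yzo rwwug cqxh hnt olbc pflf xbst itu ikfhv
Hunk 3: at line 7 remove [itu] add [eyw,mdqw,jqy] -> 11 lines: yzo rwwug cqxh hnt olbc pflf xbst eyw mdqw jqy ikfhv
Hunk 4: at line 4 remove [pflf,xbst] add [lirt,aztg,uwtc] -> 12 lines: yzo rwwug cqxh hnt olbc lirt aztg uwtc eyw mdqw jqy ikfhv
Hunk 5: at line 7 remove [eyw,mdqw] add [tgc] -> 11 lines: yzo rwwug cqxh hnt olbc lirt aztg uwtc tgc jqy ikfhv
Hunk 6: at line 1 remove [rwwug,cqxh] add [uoo] -> 10 lines: yzo uoo hnt olbc lirt aztg uwtc tgc jqy ikfhv
Final line count: 10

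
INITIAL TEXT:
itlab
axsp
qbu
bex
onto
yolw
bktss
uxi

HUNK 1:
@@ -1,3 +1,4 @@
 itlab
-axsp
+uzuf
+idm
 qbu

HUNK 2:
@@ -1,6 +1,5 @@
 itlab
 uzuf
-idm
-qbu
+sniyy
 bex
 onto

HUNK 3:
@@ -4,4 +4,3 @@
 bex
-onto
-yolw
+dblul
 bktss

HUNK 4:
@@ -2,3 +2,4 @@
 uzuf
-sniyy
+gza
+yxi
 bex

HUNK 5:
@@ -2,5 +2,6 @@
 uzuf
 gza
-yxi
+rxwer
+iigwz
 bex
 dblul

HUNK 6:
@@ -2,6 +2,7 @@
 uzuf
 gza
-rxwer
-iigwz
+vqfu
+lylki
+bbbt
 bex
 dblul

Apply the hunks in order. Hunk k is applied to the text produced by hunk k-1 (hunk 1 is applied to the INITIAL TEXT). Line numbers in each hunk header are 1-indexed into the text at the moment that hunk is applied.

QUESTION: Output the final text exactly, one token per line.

Hunk 1: at line 1 remove [axsp] add [uzuf,idm] -> 9 lines: itlab uzuf idm qbu bex onto yolw bktss uxi
Hunk 2: at line 1 remove [idm,qbu] add [sniyy] -> 8 lines: itlab uzuf sniyy bex onto yolw bktss uxi
Hunk 3: at line 4 remove [onto,yolw] add [dblul] -> 7 lines: itlab uzuf sniyy bex dblul bktss uxi
Hunk 4: at line 2 remove [sniyy] add [gza,yxi] -> 8 lines: itlab uzuf gza yxi bex dblul bktss uxi
Hunk 5: at line 2 remove [yxi] add [rxwer,iigwz] -> 9 lines: itlab uzuf gza rxwer iigwz bex dblul bktss uxi
Hunk 6: at line 2 remove [rxwer,iigwz] add [vqfu,lylki,bbbt] -> 10 lines: itlab uzuf gza vqfu lylki bbbt bex dblul bktss uxi

Answer: itlab
uzuf
gza
vqfu
lylki
bbbt
bex
dblul
bktss
uxi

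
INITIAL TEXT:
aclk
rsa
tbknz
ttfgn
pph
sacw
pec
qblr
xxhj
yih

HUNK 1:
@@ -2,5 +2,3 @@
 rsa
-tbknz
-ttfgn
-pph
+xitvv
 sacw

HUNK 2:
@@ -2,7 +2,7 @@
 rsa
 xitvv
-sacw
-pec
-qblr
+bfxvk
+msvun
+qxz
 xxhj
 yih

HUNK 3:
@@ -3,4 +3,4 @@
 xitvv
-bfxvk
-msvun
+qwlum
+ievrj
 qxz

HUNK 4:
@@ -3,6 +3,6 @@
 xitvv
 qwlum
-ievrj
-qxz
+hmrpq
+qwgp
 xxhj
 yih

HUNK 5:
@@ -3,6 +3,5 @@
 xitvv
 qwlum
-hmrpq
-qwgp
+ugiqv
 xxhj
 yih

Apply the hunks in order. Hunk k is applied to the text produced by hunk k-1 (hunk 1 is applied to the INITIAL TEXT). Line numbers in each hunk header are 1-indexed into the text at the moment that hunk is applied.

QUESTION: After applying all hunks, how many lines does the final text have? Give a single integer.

Answer: 7

Derivation:
Hunk 1: at line 2 remove [tbknz,ttfgn,pph] add [xitvv] -> 8 lines: aclk rsa xitvv sacw pec qblr xxhj yih
Hunk 2: at line 2 remove [sacw,pec,qblr] add [bfxvk,msvun,qxz] -> 8 lines: aclk rsa xitvv bfxvk msvun qxz xxhj yih
Hunk 3: at line 3 remove [bfxvk,msvun] add [qwlum,ievrj] -> 8 lines: aclk rsa xitvv qwlum ievrj qxz xxhj yih
Hunk 4: at line 3 remove [ievrj,qxz] add [hmrpq,qwgp] -> 8 lines: aclk rsa xitvv qwlum hmrpq qwgp xxhj yih
Hunk 5: at line 3 remove [hmrpq,qwgp] add [ugiqv] -> 7 lines: aclk rsa xitvv qwlum ugiqv xxhj yih
Final line count: 7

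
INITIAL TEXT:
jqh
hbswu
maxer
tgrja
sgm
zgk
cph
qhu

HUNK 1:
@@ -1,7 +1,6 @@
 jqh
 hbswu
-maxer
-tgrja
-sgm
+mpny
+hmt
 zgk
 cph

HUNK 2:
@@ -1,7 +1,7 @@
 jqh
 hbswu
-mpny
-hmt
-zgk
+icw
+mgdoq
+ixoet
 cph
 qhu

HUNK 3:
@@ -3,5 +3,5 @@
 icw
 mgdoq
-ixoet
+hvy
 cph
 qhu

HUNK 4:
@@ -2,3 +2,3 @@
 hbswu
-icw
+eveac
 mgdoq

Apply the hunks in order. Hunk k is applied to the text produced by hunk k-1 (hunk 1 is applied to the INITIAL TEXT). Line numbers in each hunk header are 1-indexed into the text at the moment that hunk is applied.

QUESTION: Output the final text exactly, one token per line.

Answer: jqh
hbswu
eveac
mgdoq
hvy
cph
qhu

Derivation:
Hunk 1: at line 1 remove [maxer,tgrja,sgm] add [mpny,hmt] -> 7 lines: jqh hbswu mpny hmt zgk cph qhu
Hunk 2: at line 1 remove [mpny,hmt,zgk] add [icw,mgdoq,ixoet] -> 7 lines: jqh hbswu icw mgdoq ixoet cph qhu
Hunk 3: at line 3 remove [ixoet] add [hvy] -> 7 lines: jqh hbswu icw mgdoq hvy cph qhu
Hunk 4: at line 2 remove [icw] add [eveac] -> 7 lines: jqh hbswu eveac mgdoq hvy cph qhu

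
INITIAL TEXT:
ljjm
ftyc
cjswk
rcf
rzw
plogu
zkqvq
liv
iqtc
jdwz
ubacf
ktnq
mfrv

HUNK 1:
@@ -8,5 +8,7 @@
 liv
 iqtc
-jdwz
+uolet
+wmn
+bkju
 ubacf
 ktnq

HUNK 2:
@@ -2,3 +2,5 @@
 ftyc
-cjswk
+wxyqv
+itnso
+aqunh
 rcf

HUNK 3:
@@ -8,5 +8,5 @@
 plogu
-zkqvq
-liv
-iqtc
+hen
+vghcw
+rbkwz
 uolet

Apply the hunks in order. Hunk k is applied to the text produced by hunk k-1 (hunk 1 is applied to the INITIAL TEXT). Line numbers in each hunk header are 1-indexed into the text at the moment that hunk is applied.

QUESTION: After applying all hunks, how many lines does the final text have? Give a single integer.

Hunk 1: at line 8 remove [jdwz] add [uolet,wmn,bkju] -> 15 lines: ljjm ftyc cjswk rcf rzw plogu zkqvq liv iqtc uolet wmn bkju ubacf ktnq mfrv
Hunk 2: at line 2 remove [cjswk] add [wxyqv,itnso,aqunh] -> 17 lines: ljjm ftyc wxyqv itnso aqunh rcf rzw plogu zkqvq liv iqtc uolet wmn bkju ubacf ktnq mfrv
Hunk 3: at line 8 remove [zkqvq,liv,iqtc] add [hen,vghcw,rbkwz] -> 17 lines: ljjm ftyc wxyqv itnso aqunh rcf rzw plogu hen vghcw rbkwz uolet wmn bkju ubacf ktnq mfrv
Final line count: 17

Answer: 17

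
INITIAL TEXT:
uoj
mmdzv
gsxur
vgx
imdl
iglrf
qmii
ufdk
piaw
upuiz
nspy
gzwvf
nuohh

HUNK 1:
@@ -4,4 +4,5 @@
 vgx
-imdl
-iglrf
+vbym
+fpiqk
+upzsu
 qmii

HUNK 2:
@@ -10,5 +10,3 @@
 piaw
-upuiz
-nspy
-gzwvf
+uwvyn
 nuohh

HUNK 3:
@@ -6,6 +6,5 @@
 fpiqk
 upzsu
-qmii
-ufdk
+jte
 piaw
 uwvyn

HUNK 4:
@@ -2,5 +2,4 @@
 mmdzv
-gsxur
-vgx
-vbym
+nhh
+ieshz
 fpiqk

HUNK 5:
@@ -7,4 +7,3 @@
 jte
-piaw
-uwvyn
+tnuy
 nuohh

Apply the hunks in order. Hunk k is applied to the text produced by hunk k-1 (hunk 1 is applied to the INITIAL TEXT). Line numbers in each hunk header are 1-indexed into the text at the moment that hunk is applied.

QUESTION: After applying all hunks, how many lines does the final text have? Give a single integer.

Answer: 9

Derivation:
Hunk 1: at line 4 remove [imdl,iglrf] add [vbym,fpiqk,upzsu] -> 14 lines: uoj mmdzv gsxur vgx vbym fpiqk upzsu qmii ufdk piaw upuiz nspy gzwvf nuohh
Hunk 2: at line 10 remove [upuiz,nspy,gzwvf] add [uwvyn] -> 12 lines: uoj mmdzv gsxur vgx vbym fpiqk upzsu qmii ufdk piaw uwvyn nuohh
Hunk 3: at line 6 remove [qmii,ufdk] add [jte] -> 11 lines: uoj mmdzv gsxur vgx vbym fpiqk upzsu jte piaw uwvyn nuohh
Hunk 4: at line 2 remove [gsxur,vgx,vbym] add [nhh,ieshz] -> 10 lines: uoj mmdzv nhh ieshz fpiqk upzsu jte piaw uwvyn nuohh
Hunk 5: at line 7 remove [piaw,uwvyn] add [tnuy] -> 9 lines: uoj mmdzv nhh ieshz fpiqk upzsu jte tnuy nuohh
Final line count: 9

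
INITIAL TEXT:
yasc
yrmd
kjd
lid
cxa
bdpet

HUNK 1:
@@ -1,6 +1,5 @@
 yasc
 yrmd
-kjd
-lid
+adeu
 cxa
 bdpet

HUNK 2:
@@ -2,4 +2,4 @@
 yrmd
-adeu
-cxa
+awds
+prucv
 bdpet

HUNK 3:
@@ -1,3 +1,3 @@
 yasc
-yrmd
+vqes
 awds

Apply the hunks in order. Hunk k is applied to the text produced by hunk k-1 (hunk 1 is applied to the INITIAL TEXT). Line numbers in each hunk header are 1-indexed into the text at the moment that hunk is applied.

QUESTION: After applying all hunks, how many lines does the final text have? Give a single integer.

Hunk 1: at line 1 remove [kjd,lid] add [adeu] -> 5 lines: yasc yrmd adeu cxa bdpet
Hunk 2: at line 2 remove [adeu,cxa] add [awds,prucv] -> 5 lines: yasc yrmd awds prucv bdpet
Hunk 3: at line 1 remove [yrmd] add [vqes] -> 5 lines: yasc vqes awds prucv bdpet
Final line count: 5

Answer: 5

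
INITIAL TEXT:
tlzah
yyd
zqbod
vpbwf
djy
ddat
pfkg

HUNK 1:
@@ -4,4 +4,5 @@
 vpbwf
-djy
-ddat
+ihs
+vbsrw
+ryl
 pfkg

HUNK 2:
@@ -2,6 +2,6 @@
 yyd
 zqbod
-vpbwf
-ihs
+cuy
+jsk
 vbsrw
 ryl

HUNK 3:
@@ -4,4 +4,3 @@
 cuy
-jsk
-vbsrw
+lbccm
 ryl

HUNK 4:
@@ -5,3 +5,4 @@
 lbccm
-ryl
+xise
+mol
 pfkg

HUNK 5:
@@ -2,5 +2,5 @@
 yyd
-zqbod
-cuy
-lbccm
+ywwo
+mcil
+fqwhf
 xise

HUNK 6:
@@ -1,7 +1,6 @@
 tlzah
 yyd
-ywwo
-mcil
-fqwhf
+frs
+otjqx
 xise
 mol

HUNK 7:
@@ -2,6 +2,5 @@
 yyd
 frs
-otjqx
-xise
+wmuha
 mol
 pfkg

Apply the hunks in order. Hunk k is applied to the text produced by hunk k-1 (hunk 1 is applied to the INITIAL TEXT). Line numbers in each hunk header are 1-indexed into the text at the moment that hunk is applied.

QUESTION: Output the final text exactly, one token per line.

Hunk 1: at line 4 remove [djy,ddat] add [ihs,vbsrw,ryl] -> 8 lines: tlzah yyd zqbod vpbwf ihs vbsrw ryl pfkg
Hunk 2: at line 2 remove [vpbwf,ihs] add [cuy,jsk] -> 8 lines: tlzah yyd zqbod cuy jsk vbsrw ryl pfkg
Hunk 3: at line 4 remove [jsk,vbsrw] add [lbccm] -> 7 lines: tlzah yyd zqbod cuy lbccm ryl pfkg
Hunk 4: at line 5 remove [ryl] add [xise,mol] -> 8 lines: tlzah yyd zqbod cuy lbccm xise mol pfkg
Hunk 5: at line 2 remove [zqbod,cuy,lbccm] add [ywwo,mcil,fqwhf] -> 8 lines: tlzah yyd ywwo mcil fqwhf xise mol pfkg
Hunk 6: at line 1 remove [ywwo,mcil,fqwhf] add [frs,otjqx] -> 7 lines: tlzah yyd frs otjqx xise mol pfkg
Hunk 7: at line 2 remove [otjqx,xise] add [wmuha] -> 6 lines: tlzah yyd frs wmuha mol pfkg

Answer: tlzah
yyd
frs
wmuha
mol
pfkg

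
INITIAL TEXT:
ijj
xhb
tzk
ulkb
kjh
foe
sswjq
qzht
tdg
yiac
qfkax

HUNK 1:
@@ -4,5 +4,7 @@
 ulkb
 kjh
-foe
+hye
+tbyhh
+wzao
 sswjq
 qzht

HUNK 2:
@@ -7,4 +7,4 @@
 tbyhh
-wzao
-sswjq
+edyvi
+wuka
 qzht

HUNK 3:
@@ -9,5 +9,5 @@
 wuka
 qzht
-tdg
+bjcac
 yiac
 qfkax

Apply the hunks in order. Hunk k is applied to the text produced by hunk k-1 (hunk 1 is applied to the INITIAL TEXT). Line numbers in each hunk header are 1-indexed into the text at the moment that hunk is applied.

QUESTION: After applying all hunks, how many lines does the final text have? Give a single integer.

Hunk 1: at line 4 remove [foe] add [hye,tbyhh,wzao] -> 13 lines: ijj xhb tzk ulkb kjh hye tbyhh wzao sswjq qzht tdg yiac qfkax
Hunk 2: at line 7 remove [wzao,sswjq] add [edyvi,wuka] -> 13 lines: ijj xhb tzk ulkb kjh hye tbyhh edyvi wuka qzht tdg yiac qfkax
Hunk 3: at line 9 remove [tdg] add [bjcac] -> 13 lines: ijj xhb tzk ulkb kjh hye tbyhh edyvi wuka qzht bjcac yiac qfkax
Final line count: 13

Answer: 13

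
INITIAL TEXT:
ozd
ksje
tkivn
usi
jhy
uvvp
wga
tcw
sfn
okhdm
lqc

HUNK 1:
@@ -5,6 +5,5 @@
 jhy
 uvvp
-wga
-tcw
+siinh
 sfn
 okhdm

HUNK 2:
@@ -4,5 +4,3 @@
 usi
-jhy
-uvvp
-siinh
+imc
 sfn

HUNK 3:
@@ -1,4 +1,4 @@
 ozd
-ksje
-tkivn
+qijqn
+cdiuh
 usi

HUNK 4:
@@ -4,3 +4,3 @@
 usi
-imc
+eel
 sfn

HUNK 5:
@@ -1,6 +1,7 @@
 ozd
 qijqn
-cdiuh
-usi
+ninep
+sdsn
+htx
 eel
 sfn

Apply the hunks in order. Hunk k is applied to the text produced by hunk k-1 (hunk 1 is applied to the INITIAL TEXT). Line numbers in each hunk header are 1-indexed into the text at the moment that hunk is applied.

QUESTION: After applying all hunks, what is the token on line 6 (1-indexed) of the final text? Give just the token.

Answer: eel

Derivation:
Hunk 1: at line 5 remove [wga,tcw] add [siinh] -> 10 lines: ozd ksje tkivn usi jhy uvvp siinh sfn okhdm lqc
Hunk 2: at line 4 remove [jhy,uvvp,siinh] add [imc] -> 8 lines: ozd ksje tkivn usi imc sfn okhdm lqc
Hunk 3: at line 1 remove [ksje,tkivn] add [qijqn,cdiuh] -> 8 lines: ozd qijqn cdiuh usi imc sfn okhdm lqc
Hunk 4: at line 4 remove [imc] add [eel] -> 8 lines: ozd qijqn cdiuh usi eel sfn okhdm lqc
Hunk 5: at line 1 remove [cdiuh,usi] add [ninep,sdsn,htx] -> 9 lines: ozd qijqn ninep sdsn htx eel sfn okhdm lqc
Final line 6: eel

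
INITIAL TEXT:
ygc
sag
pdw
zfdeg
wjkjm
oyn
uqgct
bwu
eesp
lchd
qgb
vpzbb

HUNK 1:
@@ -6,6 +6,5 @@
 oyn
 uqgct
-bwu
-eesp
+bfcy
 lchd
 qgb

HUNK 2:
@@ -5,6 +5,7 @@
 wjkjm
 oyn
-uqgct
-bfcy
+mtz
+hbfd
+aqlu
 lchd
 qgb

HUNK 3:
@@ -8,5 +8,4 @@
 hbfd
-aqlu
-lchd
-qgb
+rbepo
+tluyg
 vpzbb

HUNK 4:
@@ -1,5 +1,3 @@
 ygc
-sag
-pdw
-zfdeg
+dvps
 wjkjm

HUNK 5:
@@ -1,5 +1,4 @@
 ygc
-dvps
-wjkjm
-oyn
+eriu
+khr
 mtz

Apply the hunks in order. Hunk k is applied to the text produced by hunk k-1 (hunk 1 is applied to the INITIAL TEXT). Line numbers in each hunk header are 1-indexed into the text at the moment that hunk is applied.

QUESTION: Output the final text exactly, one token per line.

Hunk 1: at line 6 remove [bwu,eesp] add [bfcy] -> 11 lines: ygc sag pdw zfdeg wjkjm oyn uqgct bfcy lchd qgb vpzbb
Hunk 2: at line 5 remove [uqgct,bfcy] add [mtz,hbfd,aqlu] -> 12 lines: ygc sag pdw zfdeg wjkjm oyn mtz hbfd aqlu lchd qgb vpzbb
Hunk 3: at line 8 remove [aqlu,lchd,qgb] add [rbepo,tluyg] -> 11 lines: ygc sag pdw zfdeg wjkjm oyn mtz hbfd rbepo tluyg vpzbb
Hunk 4: at line 1 remove [sag,pdw,zfdeg] add [dvps] -> 9 lines: ygc dvps wjkjm oyn mtz hbfd rbepo tluyg vpzbb
Hunk 5: at line 1 remove [dvps,wjkjm,oyn] add [eriu,khr] -> 8 lines: ygc eriu khr mtz hbfd rbepo tluyg vpzbb

Answer: ygc
eriu
khr
mtz
hbfd
rbepo
tluyg
vpzbb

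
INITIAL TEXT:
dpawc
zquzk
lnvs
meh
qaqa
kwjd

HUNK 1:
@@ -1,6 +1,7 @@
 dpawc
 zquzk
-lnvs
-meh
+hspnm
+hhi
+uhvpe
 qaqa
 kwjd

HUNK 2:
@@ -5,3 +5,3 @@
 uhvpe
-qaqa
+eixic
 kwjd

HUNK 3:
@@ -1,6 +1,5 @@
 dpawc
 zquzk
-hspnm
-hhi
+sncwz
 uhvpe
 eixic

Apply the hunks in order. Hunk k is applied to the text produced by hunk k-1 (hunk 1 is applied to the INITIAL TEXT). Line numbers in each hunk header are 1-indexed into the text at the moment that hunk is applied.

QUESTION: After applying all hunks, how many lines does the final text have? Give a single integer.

Hunk 1: at line 1 remove [lnvs,meh] add [hspnm,hhi,uhvpe] -> 7 lines: dpawc zquzk hspnm hhi uhvpe qaqa kwjd
Hunk 2: at line 5 remove [qaqa] add [eixic] -> 7 lines: dpawc zquzk hspnm hhi uhvpe eixic kwjd
Hunk 3: at line 1 remove [hspnm,hhi] add [sncwz] -> 6 lines: dpawc zquzk sncwz uhvpe eixic kwjd
Final line count: 6

Answer: 6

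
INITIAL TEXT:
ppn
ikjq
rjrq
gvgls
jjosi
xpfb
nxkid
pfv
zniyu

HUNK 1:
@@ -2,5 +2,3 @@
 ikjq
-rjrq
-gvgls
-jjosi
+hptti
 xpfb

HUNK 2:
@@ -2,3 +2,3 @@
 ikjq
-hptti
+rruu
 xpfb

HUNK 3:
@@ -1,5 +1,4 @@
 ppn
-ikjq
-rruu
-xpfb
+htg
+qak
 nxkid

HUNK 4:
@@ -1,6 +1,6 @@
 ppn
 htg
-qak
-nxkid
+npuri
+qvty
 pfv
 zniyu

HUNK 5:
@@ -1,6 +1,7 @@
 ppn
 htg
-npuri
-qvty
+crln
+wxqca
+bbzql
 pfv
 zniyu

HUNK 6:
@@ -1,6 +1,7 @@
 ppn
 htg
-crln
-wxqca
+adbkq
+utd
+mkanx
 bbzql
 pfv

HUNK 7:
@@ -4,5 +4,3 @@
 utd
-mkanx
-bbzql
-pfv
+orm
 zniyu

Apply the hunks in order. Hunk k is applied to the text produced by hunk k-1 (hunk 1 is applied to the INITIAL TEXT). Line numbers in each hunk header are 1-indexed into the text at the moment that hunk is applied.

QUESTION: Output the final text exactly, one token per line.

Hunk 1: at line 2 remove [rjrq,gvgls,jjosi] add [hptti] -> 7 lines: ppn ikjq hptti xpfb nxkid pfv zniyu
Hunk 2: at line 2 remove [hptti] add [rruu] -> 7 lines: ppn ikjq rruu xpfb nxkid pfv zniyu
Hunk 3: at line 1 remove [ikjq,rruu,xpfb] add [htg,qak] -> 6 lines: ppn htg qak nxkid pfv zniyu
Hunk 4: at line 1 remove [qak,nxkid] add [npuri,qvty] -> 6 lines: ppn htg npuri qvty pfv zniyu
Hunk 5: at line 1 remove [npuri,qvty] add [crln,wxqca,bbzql] -> 7 lines: ppn htg crln wxqca bbzql pfv zniyu
Hunk 6: at line 1 remove [crln,wxqca] add [adbkq,utd,mkanx] -> 8 lines: ppn htg adbkq utd mkanx bbzql pfv zniyu
Hunk 7: at line 4 remove [mkanx,bbzql,pfv] add [orm] -> 6 lines: ppn htg adbkq utd orm zniyu

Answer: ppn
htg
adbkq
utd
orm
zniyu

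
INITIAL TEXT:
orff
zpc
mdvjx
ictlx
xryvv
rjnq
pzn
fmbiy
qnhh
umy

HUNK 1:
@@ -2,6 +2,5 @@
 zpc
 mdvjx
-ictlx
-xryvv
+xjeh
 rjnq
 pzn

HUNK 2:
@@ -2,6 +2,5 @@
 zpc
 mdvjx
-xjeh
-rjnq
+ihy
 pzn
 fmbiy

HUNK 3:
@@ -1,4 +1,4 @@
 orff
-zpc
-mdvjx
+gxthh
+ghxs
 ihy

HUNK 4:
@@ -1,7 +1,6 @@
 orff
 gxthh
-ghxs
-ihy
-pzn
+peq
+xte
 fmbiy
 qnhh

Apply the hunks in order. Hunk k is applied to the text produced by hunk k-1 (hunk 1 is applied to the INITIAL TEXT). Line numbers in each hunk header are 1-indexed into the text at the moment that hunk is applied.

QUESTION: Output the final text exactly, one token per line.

Hunk 1: at line 2 remove [ictlx,xryvv] add [xjeh] -> 9 lines: orff zpc mdvjx xjeh rjnq pzn fmbiy qnhh umy
Hunk 2: at line 2 remove [xjeh,rjnq] add [ihy] -> 8 lines: orff zpc mdvjx ihy pzn fmbiy qnhh umy
Hunk 3: at line 1 remove [zpc,mdvjx] add [gxthh,ghxs] -> 8 lines: orff gxthh ghxs ihy pzn fmbiy qnhh umy
Hunk 4: at line 1 remove [ghxs,ihy,pzn] add [peq,xte] -> 7 lines: orff gxthh peq xte fmbiy qnhh umy

Answer: orff
gxthh
peq
xte
fmbiy
qnhh
umy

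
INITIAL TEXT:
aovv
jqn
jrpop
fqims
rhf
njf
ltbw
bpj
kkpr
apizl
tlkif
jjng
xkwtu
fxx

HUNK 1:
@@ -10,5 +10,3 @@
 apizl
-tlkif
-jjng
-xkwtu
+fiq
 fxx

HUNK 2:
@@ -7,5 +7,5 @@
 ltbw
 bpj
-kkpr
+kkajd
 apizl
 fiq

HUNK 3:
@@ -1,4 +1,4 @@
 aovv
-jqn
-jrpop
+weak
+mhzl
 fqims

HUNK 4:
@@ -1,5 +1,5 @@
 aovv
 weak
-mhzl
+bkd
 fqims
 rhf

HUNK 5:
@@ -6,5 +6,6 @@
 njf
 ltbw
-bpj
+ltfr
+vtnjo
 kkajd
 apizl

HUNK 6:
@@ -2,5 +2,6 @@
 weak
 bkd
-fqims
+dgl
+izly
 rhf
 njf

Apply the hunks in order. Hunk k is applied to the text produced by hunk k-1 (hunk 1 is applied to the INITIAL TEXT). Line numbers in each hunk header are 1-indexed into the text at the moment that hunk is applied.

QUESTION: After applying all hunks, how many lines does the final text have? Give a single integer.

Hunk 1: at line 10 remove [tlkif,jjng,xkwtu] add [fiq] -> 12 lines: aovv jqn jrpop fqims rhf njf ltbw bpj kkpr apizl fiq fxx
Hunk 2: at line 7 remove [kkpr] add [kkajd] -> 12 lines: aovv jqn jrpop fqims rhf njf ltbw bpj kkajd apizl fiq fxx
Hunk 3: at line 1 remove [jqn,jrpop] add [weak,mhzl] -> 12 lines: aovv weak mhzl fqims rhf njf ltbw bpj kkajd apizl fiq fxx
Hunk 4: at line 1 remove [mhzl] add [bkd] -> 12 lines: aovv weak bkd fqims rhf njf ltbw bpj kkajd apizl fiq fxx
Hunk 5: at line 6 remove [bpj] add [ltfr,vtnjo] -> 13 lines: aovv weak bkd fqims rhf njf ltbw ltfr vtnjo kkajd apizl fiq fxx
Hunk 6: at line 2 remove [fqims] add [dgl,izly] -> 14 lines: aovv weak bkd dgl izly rhf njf ltbw ltfr vtnjo kkajd apizl fiq fxx
Final line count: 14

Answer: 14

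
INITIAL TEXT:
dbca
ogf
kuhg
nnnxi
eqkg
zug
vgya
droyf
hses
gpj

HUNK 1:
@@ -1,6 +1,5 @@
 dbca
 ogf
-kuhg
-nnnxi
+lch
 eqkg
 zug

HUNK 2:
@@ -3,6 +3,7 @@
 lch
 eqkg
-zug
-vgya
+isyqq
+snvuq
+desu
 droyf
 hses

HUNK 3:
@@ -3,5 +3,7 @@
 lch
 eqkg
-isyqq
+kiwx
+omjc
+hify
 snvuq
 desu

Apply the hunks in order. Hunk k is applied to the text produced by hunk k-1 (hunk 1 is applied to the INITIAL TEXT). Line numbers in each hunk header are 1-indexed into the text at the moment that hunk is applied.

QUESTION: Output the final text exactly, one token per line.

Answer: dbca
ogf
lch
eqkg
kiwx
omjc
hify
snvuq
desu
droyf
hses
gpj

Derivation:
Hunk 1: at line 1 remove [kuhg,nnnxi] add [lch] -> 9 lines: dbca ogf lch eqkg zug vgya droyf hses gpj
Hunk 2: at line 3 remove [zug,vgya] add [isyqq,snvuq,desu] -> 10 lines: dbca ogf lch eqkg isyqq snvuq desu droyf hses gpj
Hunk 3: at line 3 remove [isyqq] add [kiwx,omjc,hify] -> 12 lines: dbca ogf lch eqkg kiwx omjc hify snvuq desu droyf hses gpj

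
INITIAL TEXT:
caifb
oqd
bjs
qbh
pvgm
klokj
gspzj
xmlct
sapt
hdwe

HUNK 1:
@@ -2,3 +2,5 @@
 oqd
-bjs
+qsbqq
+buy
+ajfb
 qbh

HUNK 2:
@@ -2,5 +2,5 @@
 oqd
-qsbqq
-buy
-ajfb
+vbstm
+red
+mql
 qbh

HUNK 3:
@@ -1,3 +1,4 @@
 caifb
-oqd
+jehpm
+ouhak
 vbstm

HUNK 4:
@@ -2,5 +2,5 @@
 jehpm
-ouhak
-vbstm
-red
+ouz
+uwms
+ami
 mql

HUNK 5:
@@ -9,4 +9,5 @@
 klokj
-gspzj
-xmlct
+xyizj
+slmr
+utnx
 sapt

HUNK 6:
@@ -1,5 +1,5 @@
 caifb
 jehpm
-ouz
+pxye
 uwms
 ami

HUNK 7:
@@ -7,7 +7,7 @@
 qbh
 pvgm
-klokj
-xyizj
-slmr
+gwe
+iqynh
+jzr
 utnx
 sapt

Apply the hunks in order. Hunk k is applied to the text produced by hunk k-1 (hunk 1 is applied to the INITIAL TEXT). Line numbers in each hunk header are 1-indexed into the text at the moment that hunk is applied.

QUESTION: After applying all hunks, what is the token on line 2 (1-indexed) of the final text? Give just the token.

Answer: jehpm

Derivation:
Hunk 1: at line 2 remove [bjs] add [qsbqq,buy,ajfb] -> 12 lines: caifb oqd qsbqq buy ajfb qbh pvgm klokj gspzj xmlct sapt hdwe
Hunk 2: at line 2 remove [qsbqq,buy,ajfb] add [vbstm,red,mql] -> 12 lines: caifb oqd vbstm red mql qbh pvgm klokj gspzj xmlct sapt hdwe
Hunk 3: at line 1 remove [oqd] add [jehpm,ouhak] -> 13 lines: caifb jehpm ouhak vbstm red mql qbh pvgm klokj gspzj xmlct sapt hdwe
Hunk 4: at line 2 remove [ouhak,vbstm,red] add [ouz,uwms,ami] -> 13 lines: caifb jehpm ouz uwms ami mql qbh pvgm klokj gspzj xmlct sapt hdwe
Hunk 5: at line 9 remove [gspzj,xmlct] add [xyizj,slmr,utnx] -> 14 lines: caifb jehpm ouz uwms ami mql qbh pvgm klokj xyizj slmr utnx sapt hdwe
Hunk 6: at line 1 remove [ouz] add [pxye] -> 14 lines: caifb jehpm pxye uwms ami mql qbh pvgm klokj xyizj slmr utnx sapt hdwe
Hunk 7: at line 7 remove [klokj,xyizj,slmr] add [gwe,iqynh,jzr] -> 14 lines: caifb jehpm pxye uwms ami mql qbh pvgm gwe iqynh jzr utnx sapt hdwe
Final line 2: jehpm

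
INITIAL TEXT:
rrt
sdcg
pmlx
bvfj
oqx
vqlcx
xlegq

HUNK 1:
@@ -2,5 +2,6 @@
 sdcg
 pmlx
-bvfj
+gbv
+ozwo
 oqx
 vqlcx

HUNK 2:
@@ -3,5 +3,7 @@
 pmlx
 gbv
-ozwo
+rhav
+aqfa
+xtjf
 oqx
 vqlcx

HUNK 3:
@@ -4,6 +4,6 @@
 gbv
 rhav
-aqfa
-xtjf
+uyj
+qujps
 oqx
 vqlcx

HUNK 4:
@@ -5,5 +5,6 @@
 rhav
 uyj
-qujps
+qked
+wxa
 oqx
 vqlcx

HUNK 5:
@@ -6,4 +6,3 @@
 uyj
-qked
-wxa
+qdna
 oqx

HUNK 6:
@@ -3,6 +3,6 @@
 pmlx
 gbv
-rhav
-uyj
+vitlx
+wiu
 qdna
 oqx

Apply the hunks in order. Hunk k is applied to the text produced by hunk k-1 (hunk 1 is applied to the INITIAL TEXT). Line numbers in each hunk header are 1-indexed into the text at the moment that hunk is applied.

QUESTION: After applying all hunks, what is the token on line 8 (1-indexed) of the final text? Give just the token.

Hunk 1: at line 2 remove [bvfj] add [gbv,ozwo] -> 8 lines: rrt sdcg pmlx gbv ozwo oqx vqlcx xlegq
Hunk 2: at line 3 remove [ozwo] add [rhav,aqfa,xtjf] -> 10 lines: rrt sdcg pmlx gbv rhav aqfa xtjf oqx vqlcx xlegq
Hunk 3: at line 4 remove [aqfa,xtjf] add [uyj,qujps] -> 10 lines: rrt sdcg pmlx gbv rhav uyj qujps oqx vqlcx xlegq
Hunk 4: at line 5 remove [qujps] add [qked,wxa] -> 11 lines: rrt sdcg pmlx gbv rhav uyj qked wxa oqx vqlcx xlegq
Hunk 5: at line 6 remove [qked,wxa] add [qdna] -> 10 lines: rrt sdcg pmlx gbv rhav uyj qdna oqx vqlcx xlegq
Hunk 6: at line 3 remove [rhav,uyj] add [vitlx,wiu] -> 10 lines: rrt sdcg pmlx gbv vitlx wiu qdna oqx vqlcx xlegq
Final line 8: oqx

Answer: oqx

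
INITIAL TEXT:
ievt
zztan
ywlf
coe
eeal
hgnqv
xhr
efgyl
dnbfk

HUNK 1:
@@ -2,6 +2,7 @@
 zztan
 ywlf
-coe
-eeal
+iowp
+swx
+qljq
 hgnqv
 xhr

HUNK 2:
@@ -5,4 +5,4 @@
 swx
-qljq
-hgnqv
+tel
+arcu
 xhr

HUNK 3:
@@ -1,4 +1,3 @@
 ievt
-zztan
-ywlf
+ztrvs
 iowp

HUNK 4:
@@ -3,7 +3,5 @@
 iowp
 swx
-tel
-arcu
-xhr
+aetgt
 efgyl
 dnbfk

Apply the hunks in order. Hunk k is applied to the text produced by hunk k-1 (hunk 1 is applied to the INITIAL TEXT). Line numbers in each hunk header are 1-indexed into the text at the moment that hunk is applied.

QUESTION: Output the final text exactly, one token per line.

Answer: ievt
ztrvs
iowp
swx
aetgt
efgyl
dnbfk

Derivation:
Hunk 1: at line 2 remove [coe,eeal] add [iowp,swx,qljq] -> 10 lines: ievt zztan ywlf iowp swx qljq hgnqv xhr efgyl dnbfk
Hunk 2: at line 5 remove [qljq,hgnqv] add [tel,arcu] -> 10 lines: ievt zztan ywlf iowp swx tel arcu xhr efgyl dnbfk
Hunk 3: at line 1 remove [zztan,ywlf] add [ztrvs] -> 9 lines: ievt ztrvs iowp swx tel arcu xhr efgyl dnbfk
Hunk 4: at line 3 remove [tel,arcu,xhr] add [aetgt] -> 7 lines: ievt ztrvs iowp swx aetgt efgyl dnbfk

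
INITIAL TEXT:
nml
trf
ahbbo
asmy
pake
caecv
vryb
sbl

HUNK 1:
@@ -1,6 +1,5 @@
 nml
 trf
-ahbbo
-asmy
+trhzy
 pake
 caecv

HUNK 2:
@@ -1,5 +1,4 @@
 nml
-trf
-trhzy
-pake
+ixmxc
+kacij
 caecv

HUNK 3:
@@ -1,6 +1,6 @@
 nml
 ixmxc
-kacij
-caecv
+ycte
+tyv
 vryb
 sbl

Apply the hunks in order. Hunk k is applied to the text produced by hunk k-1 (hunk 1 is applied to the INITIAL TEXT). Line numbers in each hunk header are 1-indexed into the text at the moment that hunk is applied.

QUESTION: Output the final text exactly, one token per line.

Answer: nml
ixmxc
ycte
tyv
vryb
sbl

Derivation:
Hunk 1: at line 1 remove [ahbbo,asmy] add [trhzy] -> 7 lines: nml trf trhzy pake caecv vryb sbl
Hunk 2: at line 1 remove [trf,trhzy,pake] add [ixmxc,kacij] -> 6 lines: nml ixmxc kacij caecv vryb sbl
Hunk 3: at line 1 remove [kacij,caecv] add [ycte,tyv] -> 6 lines: nml ixmxc ycte tyv vryb sbl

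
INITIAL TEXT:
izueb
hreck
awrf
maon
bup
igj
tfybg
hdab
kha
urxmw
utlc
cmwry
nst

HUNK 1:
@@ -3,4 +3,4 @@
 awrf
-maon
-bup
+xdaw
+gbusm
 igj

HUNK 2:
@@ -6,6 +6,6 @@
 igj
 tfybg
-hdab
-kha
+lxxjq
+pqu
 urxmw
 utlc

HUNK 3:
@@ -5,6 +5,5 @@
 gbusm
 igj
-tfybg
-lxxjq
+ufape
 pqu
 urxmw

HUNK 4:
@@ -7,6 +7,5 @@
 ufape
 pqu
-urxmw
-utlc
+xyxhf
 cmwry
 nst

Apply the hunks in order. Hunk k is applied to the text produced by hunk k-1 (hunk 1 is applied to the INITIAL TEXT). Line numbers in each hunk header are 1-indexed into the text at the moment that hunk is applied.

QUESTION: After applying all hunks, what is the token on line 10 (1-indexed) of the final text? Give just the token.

Hunk 1: at line 3 remove [maon,bup] add [xdaw,gbusm] -> 13 lines: izueb hreck awrf xdaw gbusm igj tfybg hdab kha urxmw utlc cmwry nst
Hunk 2: at line 6 remove [hdab,kha] add [lxxjq,pqu] -> 13 lines: izueb hreck awrf xdaw gbusm igj tfybg lxxjq pqu urxmw utlc cmwry nst
Hunk 3: at line 5 remove [tfybg,lxxjq] add [ufape] -> 12 lines: izueb hreck awrf xdaw gbusm igj ufape pqu urxmw utlc cmwry nst
Hunk 4: at line 7 remove [urxmw,utlc] add [xyxhf] -> 11 lines: izueb hreck awrf xdaw gbusm igj ufape pqu xyxhf cmwry nst
Final line 10: cmwry

Answer: cmwry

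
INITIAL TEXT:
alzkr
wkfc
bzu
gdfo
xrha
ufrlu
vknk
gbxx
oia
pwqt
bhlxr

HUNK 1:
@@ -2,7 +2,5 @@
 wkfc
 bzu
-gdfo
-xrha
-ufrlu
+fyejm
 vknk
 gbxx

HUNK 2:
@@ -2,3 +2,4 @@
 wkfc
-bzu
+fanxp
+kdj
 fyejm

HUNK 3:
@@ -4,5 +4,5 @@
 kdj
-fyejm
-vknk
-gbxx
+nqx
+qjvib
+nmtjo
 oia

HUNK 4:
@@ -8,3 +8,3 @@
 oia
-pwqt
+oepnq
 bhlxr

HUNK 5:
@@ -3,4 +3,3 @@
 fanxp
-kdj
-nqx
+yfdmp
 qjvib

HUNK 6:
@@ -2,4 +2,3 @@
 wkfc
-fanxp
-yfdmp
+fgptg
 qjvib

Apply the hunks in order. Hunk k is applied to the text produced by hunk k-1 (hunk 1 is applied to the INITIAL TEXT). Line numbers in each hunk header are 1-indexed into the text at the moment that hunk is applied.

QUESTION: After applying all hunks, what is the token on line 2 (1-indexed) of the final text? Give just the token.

Hunk 1: at line 2 remove [gdfo,xrha,ufrlu] add [fyejm] -> 9 lines: alzkr wkfc bzu fyejm vknk gbxx oia pwqt bhlxr
Hunk 2: at line 2 remove [bzu] add [fanxp,kdj] -> 10 lines: alzkr wkfc fanxp kdj fyejm vknk gbxx oia pwqt bhlxr
Hunk 3: at line 4 remove [fyejm,vknk,gbxx] add [nqx,qjvib,nmtjo] -> 10 lines: alzkr wkfc fanxp kdj nqx qjvib nmtjo oia pwqt bhlxr
Hunk 4: at line 8 remove [pwqt] add [oepnq] -> 10 lines: alzkr wkfc fanxp kdj nqx qjvib nmtjo oia oepnq bhlxr
Hunk 5: at line 3 remove [kdj,nqx] add [yfdmp] -> 9 lines: alzkr wkfc fanxp yfdmp qjvib nmtjo oia oepnq bhlxr
Hunk 6: at line 2 remove [fanxp,yfdmp] add [fgptg] -> 8 lines: alzkr wkfc fgptg qjvib nmtjo oia oepnq bhlxr
Final line 2: wkfc

Answer: wkfc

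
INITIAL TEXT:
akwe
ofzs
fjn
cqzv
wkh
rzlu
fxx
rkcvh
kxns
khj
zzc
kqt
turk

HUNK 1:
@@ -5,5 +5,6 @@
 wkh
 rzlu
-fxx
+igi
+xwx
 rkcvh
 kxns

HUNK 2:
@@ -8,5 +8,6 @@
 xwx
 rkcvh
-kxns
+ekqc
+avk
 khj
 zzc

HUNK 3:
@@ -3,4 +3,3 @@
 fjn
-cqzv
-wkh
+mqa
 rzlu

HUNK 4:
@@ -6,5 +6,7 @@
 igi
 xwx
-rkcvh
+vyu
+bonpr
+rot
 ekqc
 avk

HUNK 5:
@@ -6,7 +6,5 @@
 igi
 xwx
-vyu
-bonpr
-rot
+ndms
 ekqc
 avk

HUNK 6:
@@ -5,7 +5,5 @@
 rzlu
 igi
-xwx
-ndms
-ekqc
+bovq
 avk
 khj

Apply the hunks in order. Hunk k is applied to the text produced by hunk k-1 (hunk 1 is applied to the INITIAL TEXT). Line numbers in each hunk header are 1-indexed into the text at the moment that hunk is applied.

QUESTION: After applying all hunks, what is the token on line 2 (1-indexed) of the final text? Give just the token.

Answer: ofzs

Derivation:
Hunk 1: at line 5 remove [fxx] add [igi,xwx] -> 14 lines: akwe ofzs fjn cqzv wkh rzlu igi xwx rkcvh kxns khj zzc kqt turk
Hunk 2: at line 8 remove [kxns] add [ekqc,avk] -> 15 lines: akwe ofzs fjn cqzv wkh rzlu igi xwx rkcvh ekqc avk khj zzc kqt turk
Hunk 3: at line 3 remove [cqzv,wkh] add [mqa] -> 14 lines: akwe ofzs fjn mqa rzlu igi xwx rkcvh ekqc avk khj zzc kqt turk
Hunk 4: at line 6 remove [rkcvh] add [vyu,bonpr,rot] -> 16 lines: akwe ofzs fjn mqa rzlu igi xwx vyu bonpr rot ekqc avk khj zzc kqt turk
Hunk 5: at line 6 remove [vyu,bonpr,rot] add [ndms] -> 14 lines: akwe ofzs fjn mqa rzlu igi xwx ndms ekqc avk khj zzc kqt turk
Hunk 6: at line 5 remove [xwx,ndms,ekqc] add [bovq] -> 12 lines: akwe ofzs fjn mqa rzlu igi bovq avk khj zzc kqt turk
Final line 2: ofzs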